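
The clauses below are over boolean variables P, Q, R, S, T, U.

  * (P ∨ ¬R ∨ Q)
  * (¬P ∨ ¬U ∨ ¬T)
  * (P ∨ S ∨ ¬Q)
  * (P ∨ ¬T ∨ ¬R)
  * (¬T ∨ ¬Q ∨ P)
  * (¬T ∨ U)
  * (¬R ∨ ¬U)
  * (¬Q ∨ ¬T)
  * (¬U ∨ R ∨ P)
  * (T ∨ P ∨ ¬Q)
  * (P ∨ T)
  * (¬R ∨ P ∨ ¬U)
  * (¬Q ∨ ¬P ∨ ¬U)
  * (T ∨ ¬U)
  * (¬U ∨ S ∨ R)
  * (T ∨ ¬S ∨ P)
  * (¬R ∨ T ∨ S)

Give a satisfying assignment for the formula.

P = 1, Q = 1, R = 1, S = 1, T = 0, U = 0

Set P = True and propagate.
The remaining clauses are satisfied by Q = True, R = True, S = True, T = False, U = False.
Check each clause:
  1. (¬R ∨ P ∨ Q) — P is true.
  2. (¬U ∨ ¬T ∨ ¬P) — ¬U is true.
  3. (¬Q ∨ S ∨ P) — P is true.
  4. (¬R ∨ P ∨ ¬T) — P is true.
  5. (¬T ∨ ¬Q ∨ P) — P is true.
  6. (U ∨ ¬T) — ¬T is true.
  7. (¬R ∨ ¬U) — ¬U is true.
  8. (¬T ∨ ¬Q) — ¬T is true.
  9. (R ∨ ¬U ∨ P) — P is true.
  10. (T ∨ P ∨ ¬Q) — P is true.
  11. (P ∨ T) — P is true.
  12. (¬U ∨ ¬R ∨ P) — P is true.
  13. (¬U ∨ ¬P ∨ ¬Q) — ¬U is true.
  14. (T ∨ ¬U) — ¬U is true.
  15. (S ∨ ¬U ∨ R) — ¬U is true.
  16. (¬S ∨ P ∨ T) — P is true.
  17. (S ∨ ¬R ∨ T) — S is true.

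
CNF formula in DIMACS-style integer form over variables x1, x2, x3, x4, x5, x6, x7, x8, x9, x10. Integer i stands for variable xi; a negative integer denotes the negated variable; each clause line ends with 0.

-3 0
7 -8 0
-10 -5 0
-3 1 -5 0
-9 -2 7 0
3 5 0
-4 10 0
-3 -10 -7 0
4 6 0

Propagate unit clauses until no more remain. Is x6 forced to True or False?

Unit clause (~x3) sets x3 = False.
(x5 \/ x3) with x3 = False leaves only x5, so x5 = True.
(~x5 \/ ~x10) with x5 = True leaves only ~x10, so x10 = False.
In (x10 \/ ~x4), x10 is now false; ~x4 must hold, so x4 = False.
(x6 \/ x4): since x4 = False, the clause reduces to (x6). x6 = True.

True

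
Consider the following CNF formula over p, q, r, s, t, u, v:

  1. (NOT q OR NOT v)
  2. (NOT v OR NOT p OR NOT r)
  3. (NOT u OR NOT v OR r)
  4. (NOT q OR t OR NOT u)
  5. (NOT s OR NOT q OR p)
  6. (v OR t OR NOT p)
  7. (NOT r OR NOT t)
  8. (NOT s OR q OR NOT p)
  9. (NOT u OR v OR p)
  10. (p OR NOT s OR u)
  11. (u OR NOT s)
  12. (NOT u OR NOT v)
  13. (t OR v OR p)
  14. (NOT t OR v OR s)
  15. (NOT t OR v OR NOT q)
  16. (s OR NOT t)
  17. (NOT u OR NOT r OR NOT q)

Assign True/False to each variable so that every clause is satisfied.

p=F, q=F, r=T, s=F, t=F, u=F, v=T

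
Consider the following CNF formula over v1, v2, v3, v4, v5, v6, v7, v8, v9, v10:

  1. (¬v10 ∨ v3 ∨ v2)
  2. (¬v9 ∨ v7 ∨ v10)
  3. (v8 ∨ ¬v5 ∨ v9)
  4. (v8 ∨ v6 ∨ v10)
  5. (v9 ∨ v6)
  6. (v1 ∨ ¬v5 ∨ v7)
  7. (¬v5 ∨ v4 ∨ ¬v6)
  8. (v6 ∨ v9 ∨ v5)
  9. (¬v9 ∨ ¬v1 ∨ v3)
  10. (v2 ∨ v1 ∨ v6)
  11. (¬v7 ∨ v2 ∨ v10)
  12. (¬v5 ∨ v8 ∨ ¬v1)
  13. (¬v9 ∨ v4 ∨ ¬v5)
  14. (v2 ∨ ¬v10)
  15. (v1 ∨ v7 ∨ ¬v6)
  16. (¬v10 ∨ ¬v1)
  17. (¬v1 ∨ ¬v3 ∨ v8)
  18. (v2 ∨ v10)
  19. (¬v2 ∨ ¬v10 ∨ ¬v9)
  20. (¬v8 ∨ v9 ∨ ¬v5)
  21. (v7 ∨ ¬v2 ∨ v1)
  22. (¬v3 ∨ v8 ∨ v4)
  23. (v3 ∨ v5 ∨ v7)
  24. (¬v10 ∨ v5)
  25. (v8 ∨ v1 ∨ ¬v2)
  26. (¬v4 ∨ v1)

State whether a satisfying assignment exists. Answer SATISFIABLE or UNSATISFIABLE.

SATISFIABLE

Try v1 = True.
  then v10 is forced to False.
  then v2 is forced to True.
Branch on v3: take v3 = True.
  then v8 is forced to True.
For the remaining variables, v4 = True, v5 = False, v6 = True, v7 = False, v9 = False works.
Every clause has at least one true literal under this assignment.
So v1 = True, v2 = True, v3 = True, v4 = True, v5 = False, v6 = True, v7 = False, v8 = True, v9 = False, v10 = False is a satisfying assignment.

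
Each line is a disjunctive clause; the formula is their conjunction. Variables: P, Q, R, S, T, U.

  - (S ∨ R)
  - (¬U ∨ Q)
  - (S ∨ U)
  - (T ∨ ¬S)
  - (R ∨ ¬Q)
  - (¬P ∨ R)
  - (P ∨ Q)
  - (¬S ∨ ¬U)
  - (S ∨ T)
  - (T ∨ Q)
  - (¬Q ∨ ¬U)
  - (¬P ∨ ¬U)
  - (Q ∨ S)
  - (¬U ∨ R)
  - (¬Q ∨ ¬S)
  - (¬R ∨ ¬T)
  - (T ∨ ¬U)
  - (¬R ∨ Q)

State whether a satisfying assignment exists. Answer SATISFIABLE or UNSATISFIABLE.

UNSATISFIABLE

Q = True:
  propagation gives R=True, U=False, S=True; an empty clause results — contradiction.
Q = False:
  propagation gives U=False, S=True, T=True, P=True; an empty clause results — contradiction.
Every branch closes, so no satisfying assignment exists.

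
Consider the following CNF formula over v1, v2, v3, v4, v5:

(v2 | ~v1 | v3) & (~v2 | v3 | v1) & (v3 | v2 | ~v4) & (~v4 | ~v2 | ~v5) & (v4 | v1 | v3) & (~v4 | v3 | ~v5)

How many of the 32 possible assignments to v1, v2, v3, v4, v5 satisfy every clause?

17

Split on v3, then v2.
  v3=T, v2=T: v1 free; 3 ways for (v4,v5) × 2^1 = 6.
  v3=T, v2=F: v1, v4, v5 free → 2^3 = 8.
  v3=F, v2=T: remaining (v1,v4,v5) ∈ {(T,F,F); (T,F,T); (T,T,F)} — 3.
  v3=F, v2=F: a clause becomes empty — 0.
Total: 6 + 8 + 3 + 0 = 17.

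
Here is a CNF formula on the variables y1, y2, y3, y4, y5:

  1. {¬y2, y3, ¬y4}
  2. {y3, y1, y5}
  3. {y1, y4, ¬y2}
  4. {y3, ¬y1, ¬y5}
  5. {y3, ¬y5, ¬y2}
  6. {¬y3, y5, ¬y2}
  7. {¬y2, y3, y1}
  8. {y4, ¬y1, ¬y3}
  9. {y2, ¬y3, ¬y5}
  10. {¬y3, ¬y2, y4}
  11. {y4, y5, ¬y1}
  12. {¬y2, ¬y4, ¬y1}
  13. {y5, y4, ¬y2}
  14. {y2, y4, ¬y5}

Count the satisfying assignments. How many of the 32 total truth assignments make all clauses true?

6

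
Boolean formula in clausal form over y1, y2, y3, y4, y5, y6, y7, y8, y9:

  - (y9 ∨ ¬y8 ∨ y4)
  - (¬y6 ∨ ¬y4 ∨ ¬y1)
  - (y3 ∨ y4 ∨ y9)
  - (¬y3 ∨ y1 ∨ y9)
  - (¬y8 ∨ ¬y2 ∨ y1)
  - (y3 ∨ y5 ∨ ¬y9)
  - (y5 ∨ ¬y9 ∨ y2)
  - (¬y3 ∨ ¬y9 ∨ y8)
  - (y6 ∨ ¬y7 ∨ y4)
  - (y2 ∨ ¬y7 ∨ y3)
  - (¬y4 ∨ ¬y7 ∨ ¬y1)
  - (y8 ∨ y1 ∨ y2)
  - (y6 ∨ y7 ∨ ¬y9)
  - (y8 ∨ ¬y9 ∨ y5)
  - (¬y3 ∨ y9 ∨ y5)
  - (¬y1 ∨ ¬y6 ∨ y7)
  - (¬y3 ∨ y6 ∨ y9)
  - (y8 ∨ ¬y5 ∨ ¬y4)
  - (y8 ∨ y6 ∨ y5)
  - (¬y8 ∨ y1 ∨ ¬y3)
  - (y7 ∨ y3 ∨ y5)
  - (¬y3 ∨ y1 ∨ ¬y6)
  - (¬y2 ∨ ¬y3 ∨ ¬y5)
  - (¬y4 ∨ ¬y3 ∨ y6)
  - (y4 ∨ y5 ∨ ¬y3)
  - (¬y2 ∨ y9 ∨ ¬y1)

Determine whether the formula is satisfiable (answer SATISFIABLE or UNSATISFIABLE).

Try y1 = False.
Set y2 = False and propagate.
  then y8 is forced to True.
  then y3 is forced to False.
  then y7 is forced to False.
  then y5 is forced to True.
For the remaining variables, y4 = True, y6 = False, y9 = False works.
So y1 = F  y2 = F  y3 = F  y4 = T  y5 = T  y6 = F  y7 = F  y8 = T  y9 = F is a satisfying assignment.

SATISFIABLE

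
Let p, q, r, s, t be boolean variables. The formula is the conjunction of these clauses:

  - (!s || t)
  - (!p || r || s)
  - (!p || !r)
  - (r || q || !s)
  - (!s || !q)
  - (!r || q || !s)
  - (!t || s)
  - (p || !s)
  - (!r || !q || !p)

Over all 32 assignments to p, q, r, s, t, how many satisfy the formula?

4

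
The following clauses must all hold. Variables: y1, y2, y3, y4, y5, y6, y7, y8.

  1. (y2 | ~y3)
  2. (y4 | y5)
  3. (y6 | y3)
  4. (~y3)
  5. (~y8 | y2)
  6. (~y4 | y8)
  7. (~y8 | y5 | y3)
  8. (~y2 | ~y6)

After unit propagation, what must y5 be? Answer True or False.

(~y3) is a unit clause: y3 = False.
(y3 | y6): since y3 = False, the clause reduces to (y6). y6 = True.
From (~y6 | ~y2) and y6 = True: y2 = False.
(y2 | ~y8): since y2 = False, the clause reduces to (~y8). y8 = False.
From (~y4 | y8) and y8 = False: y4 = False.
(y5 | y4): since y4 = False, the clause reduces to (y5). y5 = True.

True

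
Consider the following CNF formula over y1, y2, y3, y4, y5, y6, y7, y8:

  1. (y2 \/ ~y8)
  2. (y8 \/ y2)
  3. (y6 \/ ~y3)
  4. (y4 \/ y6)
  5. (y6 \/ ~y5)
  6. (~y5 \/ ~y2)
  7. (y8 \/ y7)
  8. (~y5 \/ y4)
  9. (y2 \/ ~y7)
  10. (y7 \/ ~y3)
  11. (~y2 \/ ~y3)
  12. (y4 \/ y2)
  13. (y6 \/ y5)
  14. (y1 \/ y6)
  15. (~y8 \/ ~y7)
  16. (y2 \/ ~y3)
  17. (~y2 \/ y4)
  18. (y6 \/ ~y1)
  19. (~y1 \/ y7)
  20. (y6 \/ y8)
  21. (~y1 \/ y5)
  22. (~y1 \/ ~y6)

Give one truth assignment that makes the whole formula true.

Pure literal: y3 appears only negated; assign y3 = False.
Pure literal: y4 appears only positively; assign y4 = True.
Branch on y1: take y1 = False.
  then y6 is forced to True.
Branch on y2: take y2 = True.
  then y5 is forced to False.
For the remaining variables, y7 = False, y8 = True works.
Every clause has at least one true literal under this assignment.

y1 = F, y2 = T, y3 = F, y4 = T, y5 = F, y6 = T, y7 = F, y8 = T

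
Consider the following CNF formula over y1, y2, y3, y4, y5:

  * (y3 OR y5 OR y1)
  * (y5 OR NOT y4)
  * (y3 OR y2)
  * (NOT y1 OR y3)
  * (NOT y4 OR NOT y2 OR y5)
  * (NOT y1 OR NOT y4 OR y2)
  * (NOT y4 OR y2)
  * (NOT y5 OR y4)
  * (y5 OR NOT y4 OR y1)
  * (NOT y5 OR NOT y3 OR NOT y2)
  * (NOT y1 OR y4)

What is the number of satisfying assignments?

3

Satisfying assignments:
  y1=F y2=F y3=T y4=F y5=F
  y1=F y2=T y3=F y4=T y5=T
  y1=F y2=T y3=T y4=F y5=F
Count: 3.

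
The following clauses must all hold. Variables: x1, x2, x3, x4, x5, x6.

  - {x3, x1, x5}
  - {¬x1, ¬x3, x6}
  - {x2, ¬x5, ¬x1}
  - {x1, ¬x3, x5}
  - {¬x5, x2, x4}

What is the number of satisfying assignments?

Split on x1, then x5.
  x1=T, x5=T: x4 free; 3 ways for (x2,x3,x6) × 2^1 = 6.
  x1=T, x5=F: x2, x4 free; 3 ways for (x3,x6) × 2^2 = 12.
  x1=F, x5=T: x3, x6 free; 3 ways for (x2,x4) × 2^2 = 12.
  x1=F, x5=F: a clause becomes empty — 0.
Total: 6 + 12 + 12 + 0 = 30.

30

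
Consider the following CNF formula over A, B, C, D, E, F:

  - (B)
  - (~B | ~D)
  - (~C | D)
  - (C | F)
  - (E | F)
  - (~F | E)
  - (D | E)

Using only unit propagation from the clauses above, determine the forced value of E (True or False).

Unit clause (B) sets B = True.
In (~B | ~D), ~B is now false; ~D must hold, so D = False.
From (D | ~C) and D = False: C = False.
From (C | F) and C = False: F = True.
In (~F | E), ~F is now false; E must hold, so E = True.

True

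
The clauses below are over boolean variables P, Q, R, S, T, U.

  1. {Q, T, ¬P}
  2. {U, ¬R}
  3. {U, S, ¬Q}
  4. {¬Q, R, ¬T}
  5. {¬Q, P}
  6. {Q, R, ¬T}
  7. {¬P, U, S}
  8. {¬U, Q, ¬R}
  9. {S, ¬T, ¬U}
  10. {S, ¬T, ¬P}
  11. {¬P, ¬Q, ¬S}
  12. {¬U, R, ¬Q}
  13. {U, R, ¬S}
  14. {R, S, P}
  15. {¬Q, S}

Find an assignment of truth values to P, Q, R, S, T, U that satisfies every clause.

Try P = False.
  then Q is forced to False.
Set R = False and propagate.
  then T is forced to False.
  then S is forced to True.
  then U is forced to True.

P = F, Q = F, R = F, S = T, T = F, U = T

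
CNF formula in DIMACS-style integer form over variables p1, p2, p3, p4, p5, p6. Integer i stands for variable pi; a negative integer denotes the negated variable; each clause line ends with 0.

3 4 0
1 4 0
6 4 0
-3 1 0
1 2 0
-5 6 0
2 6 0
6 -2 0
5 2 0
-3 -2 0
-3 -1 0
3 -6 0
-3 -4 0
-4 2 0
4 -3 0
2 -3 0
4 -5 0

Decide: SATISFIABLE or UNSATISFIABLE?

p3 = True:
  propagation gives p1=True; an empty clause results — contradiction.
p3 = False:
  propagation gives p4=True, p6=False, p5=False, p2=True; an empty clause results — contradiction.
Every branch closes, so no satisfying assignment exists.

UNSATISFIABLE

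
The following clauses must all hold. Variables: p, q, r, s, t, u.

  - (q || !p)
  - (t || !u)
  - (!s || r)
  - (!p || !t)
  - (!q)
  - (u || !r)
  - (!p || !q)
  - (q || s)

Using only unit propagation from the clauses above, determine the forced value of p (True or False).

False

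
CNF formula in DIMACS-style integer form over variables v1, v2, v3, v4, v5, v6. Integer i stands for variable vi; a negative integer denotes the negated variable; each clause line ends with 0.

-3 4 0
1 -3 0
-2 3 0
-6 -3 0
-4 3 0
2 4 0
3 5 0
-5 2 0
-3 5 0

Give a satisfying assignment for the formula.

v1=1  v2=1  v3=1  v4=1  v5=1  v6=0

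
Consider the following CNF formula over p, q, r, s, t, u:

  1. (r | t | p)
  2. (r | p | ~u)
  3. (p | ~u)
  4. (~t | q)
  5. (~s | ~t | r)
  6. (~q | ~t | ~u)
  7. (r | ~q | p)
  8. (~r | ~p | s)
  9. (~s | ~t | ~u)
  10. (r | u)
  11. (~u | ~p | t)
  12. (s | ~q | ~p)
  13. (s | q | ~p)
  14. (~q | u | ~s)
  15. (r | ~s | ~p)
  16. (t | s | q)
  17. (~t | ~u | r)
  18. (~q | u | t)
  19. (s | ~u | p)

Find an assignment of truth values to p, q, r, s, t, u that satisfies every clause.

p = T, q = F, r = T, s = T, t = F, u = F

Check each clause:
  1. (t | p | r) — p is true.
  2. (r | ~u | p) — p is true.
  3. (~u | p) — p is true.
  4. (q | ~t) — ~t is true.
  5. (~t | r | ~s) — r is true.
  6. (~q | ~u | ~t) — ~u is true.
  7. (~q | p | r) — p is true.
  8. (s | ~p | ~r) — s is true.
  9. (~t | ~u | ~s) — ~u is true.
  10. (r | u) — r is true.
  11. (~p | ~u | t) — ~u is true.
  12. (~q | s | ~p) — s is true.
  13. (s | q | ~p) — s is true.
  14. (~s | ~q | u) — ~q is true.
  15. (r | ~p | ~s) — r is true.
  16. (s | t | q) — s is true.
  17. (r | ~u | ~t) — ~u is true.
  18. (u | t | ~q) — ~q is true.
  19. (p | s | ~u) — p is true.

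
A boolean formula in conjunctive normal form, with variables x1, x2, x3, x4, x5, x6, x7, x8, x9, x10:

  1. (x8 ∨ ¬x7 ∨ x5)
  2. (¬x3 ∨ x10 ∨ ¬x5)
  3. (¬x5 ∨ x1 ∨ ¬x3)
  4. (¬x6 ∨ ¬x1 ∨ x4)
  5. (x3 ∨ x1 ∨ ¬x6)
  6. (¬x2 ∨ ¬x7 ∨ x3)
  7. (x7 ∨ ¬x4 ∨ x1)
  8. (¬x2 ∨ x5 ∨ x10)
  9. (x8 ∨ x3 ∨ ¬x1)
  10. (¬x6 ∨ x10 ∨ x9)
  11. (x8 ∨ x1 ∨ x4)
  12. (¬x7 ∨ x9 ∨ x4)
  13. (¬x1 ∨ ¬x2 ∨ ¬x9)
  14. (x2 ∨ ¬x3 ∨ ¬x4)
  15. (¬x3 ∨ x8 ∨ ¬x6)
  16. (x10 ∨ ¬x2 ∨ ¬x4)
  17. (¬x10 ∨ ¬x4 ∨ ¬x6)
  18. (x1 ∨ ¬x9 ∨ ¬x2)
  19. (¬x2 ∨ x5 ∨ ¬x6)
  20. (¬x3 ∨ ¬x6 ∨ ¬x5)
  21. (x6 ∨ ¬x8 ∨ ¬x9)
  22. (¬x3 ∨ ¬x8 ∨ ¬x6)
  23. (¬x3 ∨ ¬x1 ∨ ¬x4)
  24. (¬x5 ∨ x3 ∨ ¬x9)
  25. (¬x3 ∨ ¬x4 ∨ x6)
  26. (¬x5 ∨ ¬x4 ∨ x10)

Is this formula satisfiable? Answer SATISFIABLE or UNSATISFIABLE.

SATISFIABLE

Set x1 = True and propagate.
Try x2 = False.
For the remaining variables, x3 = True, x4 = False, x5 = False, x6 = False, x7 = False, x8 = False, x9 = False, x10 = True works.
So x1 = True, x2 = False, x3 = True, x4 = False, x5 = False, x6 = False, x7 = False, x8 = False, x9 = False, x10 = True is a satisfying assignment.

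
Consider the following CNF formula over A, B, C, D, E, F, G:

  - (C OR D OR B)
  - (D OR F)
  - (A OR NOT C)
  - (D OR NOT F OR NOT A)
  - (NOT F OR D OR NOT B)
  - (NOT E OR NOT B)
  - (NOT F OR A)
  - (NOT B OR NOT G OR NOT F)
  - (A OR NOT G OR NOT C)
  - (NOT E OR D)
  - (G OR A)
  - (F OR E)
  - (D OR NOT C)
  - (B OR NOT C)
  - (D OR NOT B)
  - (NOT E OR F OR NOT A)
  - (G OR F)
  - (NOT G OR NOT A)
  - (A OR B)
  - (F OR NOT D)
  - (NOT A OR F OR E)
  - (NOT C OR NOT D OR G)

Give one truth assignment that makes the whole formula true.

Try A = True.
  then G is forced to False.
  then F is forced to True.
  then D is forced to True.
  then C is forced to False.
The remaining clauses are satisfied by B = False, E = True.
Every clause has at least one true literal under this assignment.

A=True, B=False, C=False, D=True, E=True, F=True, G=False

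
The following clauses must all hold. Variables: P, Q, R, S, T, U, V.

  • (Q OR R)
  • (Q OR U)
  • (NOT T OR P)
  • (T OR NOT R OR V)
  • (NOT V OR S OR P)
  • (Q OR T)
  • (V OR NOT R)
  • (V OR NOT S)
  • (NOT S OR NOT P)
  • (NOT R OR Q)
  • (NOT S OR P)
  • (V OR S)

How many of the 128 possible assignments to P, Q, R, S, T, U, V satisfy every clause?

The models are:
  P=1 Q=1 R=0 S=0 T=0 U=0 V=1
  P=1 Q=1 R=0 S=0 T=0 U=1 V=1
  P=1 Q=1 R=0 S=0 T=1 U=0 V=1
  P=1 Q=1 R=0 S=0 T=1 U=1 V=1
  P=1 Q=1 R=1 S=0 T=0 U=0 V=1
  P=1 Q=1 R=1 S=0 T=0 U=1 V=1
  P=1 Q=1 R=1 S=0 T=1 U=0 V=1
  P=1 Q=1 R=1 S=0 T=1 U=1 V=1
Count: 8.

8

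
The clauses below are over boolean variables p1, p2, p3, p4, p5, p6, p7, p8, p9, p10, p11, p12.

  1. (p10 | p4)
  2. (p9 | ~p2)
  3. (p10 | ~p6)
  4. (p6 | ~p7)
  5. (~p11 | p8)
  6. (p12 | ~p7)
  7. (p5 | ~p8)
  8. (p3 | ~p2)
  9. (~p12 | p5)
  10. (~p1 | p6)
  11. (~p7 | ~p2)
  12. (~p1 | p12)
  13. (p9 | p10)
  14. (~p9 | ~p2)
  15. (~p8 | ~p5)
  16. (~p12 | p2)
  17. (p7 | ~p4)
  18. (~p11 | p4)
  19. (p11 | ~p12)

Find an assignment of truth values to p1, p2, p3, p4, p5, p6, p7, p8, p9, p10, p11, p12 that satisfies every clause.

p1=F, p2=F, p3=F, p4=F, p5=F, p6=F, p7=F, p8=F, p9=T, p10=T, p11=F, p12=F

Check each clause:
  1. (p4 | p10) — p10 is true.
  2. (~p2 | p9) — p9 is true.
  3. (p10 | ~p6) — ~p6 is true.
  4. (~p7 | p6) — ~p7 is true.
  5. (~p11 | p8) — ~p11 is true.
  6. (~p7 | p12) — ~p7 is true.
  7. (~p8 | p5) — ~p8 is true.
  8. (p3 | ~p2) — ~p2 is true.
  9. (~p12 | p5) — ~p12 is true.
  10. (~p1 | p6) — ~p1 is true.
  11. (~p7 | ~p2) — ~p7 is true.
  12. (~p1 | p12) — ~p1 is true.
  13. (p10 | p9) — p9 is true.
  14. (~p2 | ~p9) — ~p2 is true.
  15. (~p5 | ~p8) — ~p8 is true.
  16. (~p12 | p2) — ~p12 is true.
  17. (p7 | ~p4) — ~p4 is true.
  18. (p4 | ~p11) — ~p11 is true.
  19. (~p12 | p11) — ~p12 is true.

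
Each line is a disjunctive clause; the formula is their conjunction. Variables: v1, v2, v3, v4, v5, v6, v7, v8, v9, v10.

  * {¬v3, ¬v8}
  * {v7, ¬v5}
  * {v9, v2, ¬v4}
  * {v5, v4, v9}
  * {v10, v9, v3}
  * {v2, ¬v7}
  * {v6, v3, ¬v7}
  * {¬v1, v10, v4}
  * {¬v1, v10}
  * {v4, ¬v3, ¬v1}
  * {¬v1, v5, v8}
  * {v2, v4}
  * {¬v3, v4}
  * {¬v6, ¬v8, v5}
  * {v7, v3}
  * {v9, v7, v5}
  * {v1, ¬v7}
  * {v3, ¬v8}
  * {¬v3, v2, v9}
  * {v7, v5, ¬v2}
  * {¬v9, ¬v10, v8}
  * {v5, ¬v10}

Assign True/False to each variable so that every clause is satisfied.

v1=1, v2=1, v3=1, v4=1, v5=1, v6=1, v7=1, v8=0, v9=0, v10=1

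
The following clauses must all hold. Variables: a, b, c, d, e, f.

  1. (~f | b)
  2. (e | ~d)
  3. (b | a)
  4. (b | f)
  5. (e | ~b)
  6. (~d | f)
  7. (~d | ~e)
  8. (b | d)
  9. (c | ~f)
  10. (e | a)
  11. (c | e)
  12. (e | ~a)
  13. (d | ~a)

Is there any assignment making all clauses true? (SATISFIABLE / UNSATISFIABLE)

SATISFIABLE

Branch on a: take a = False.
  then b is forced to True.
  then e is forced to True.
  then d is forced to False.
Branch on c: take c = False.
  then f is forced to False.
Every clause has at least one true literal under this assignment.
So a=False, b=True, c=False, d=False, e=True, f=False is a satisfying assignment.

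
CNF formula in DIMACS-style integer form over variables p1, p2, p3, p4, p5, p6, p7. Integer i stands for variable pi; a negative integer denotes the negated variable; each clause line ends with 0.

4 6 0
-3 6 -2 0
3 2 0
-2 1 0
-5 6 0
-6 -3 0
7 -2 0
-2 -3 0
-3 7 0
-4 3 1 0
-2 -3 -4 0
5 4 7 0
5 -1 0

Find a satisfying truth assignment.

p7 occurs only positively in the remaining clauses — set p7 = True.
Try p1 = True.
  then p5 is forced to True.
  then p6 is forced to True.
  then p3 is forced to False.
  then p2 is forced to True.
p4 is now unconstrained; take p4 = False.
Every clause has at least one true literal under this assignment.
Check each clause:
  1. (p6 ∨ p4) — p6 is true.
  2. (¬p2 ∨ p6 ∨ ¬p3) — ¬p3 is true.
  3. (p3 ∨ p2) — p2 is true.
  4. (¬p2 ∨ p1) — p1 is true.
  5. (p6 ∨ ¬p5) — p6 is true.
  6. (¬p6 ∨ ¬p3) — ¬p3 is true.
  7. (p7 ∨ ¬p2) — p7 is true.
  8. (¬p2 ∨ ¬p3) — ¬p3 is true.
  9. (p7 ∨ ¬p3) — ¬p3 is true.
  10. (¬p4 ∨ p1 ∨ p3) — p1 is true.
  11. (¬p2 ∨ ¬p4 ∨ ¬p3) — ¬p4 is true.
  12. (p7 ∨ p5 ∨ p4) — p5 is true.
  13. (p5 ∨ ¬p1) — p5 is true.

p1=True, p2=True, p3=False, p4=False, p5=True, p6=True, p7=True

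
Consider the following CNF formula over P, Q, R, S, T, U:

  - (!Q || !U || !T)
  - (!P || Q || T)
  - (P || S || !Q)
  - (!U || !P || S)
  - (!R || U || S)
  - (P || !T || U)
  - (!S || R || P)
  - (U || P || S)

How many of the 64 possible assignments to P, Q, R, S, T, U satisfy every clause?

Case analysis on P and S:
  P=1, S=1: R free; 5 ways for (Q,T,U) × 2^1 = 10.
  P=1, S=0: remaining (Q,R,T,U) ∈ {(0,0,1,0); (1,0,0,0); (1,0,1,0)} — 3.
  P=0, S=1: 5 of the 16 assignments to (Q,R,T,U) work.
  P=0, S=0: remaining (Q,R,T,U) ∈ {(0,0,0,1); (0,0,1,1); (0,1,0,1); (0,1,1,1)} — 4.
Total: 10 + 3 + 5 + 4 = 22.

22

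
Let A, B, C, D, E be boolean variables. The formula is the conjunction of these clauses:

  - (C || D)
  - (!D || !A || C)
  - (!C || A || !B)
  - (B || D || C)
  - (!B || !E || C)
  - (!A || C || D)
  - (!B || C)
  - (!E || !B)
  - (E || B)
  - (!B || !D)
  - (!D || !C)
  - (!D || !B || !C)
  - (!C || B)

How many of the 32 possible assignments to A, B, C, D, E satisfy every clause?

2

The models are:
  A=0 B=0 C=0 D=1 E=1
  A=1 B=1 C=1 D=0 E=0
Count: 2.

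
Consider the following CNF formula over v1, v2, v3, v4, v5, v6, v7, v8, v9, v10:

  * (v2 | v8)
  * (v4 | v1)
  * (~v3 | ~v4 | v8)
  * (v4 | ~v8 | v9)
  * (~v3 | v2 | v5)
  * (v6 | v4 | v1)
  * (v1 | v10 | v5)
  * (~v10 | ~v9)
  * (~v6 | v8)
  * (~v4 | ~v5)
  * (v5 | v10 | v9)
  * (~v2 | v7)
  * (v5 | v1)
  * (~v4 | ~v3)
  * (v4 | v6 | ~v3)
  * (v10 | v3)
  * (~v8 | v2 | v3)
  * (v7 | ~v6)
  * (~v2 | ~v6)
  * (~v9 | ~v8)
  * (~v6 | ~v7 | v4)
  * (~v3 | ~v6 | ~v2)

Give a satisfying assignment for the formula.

v1=T, v2=T, v3=F, v4=T, v5=F, v6=F, v7=T, v8=T, v9=F, v10=T

Check each clause:
  1. (v2 | v8) — v8 is true.
  2. (v4 | v1) — v1 is true.
  3. (~v4 | v8 | ~v3) — v8 is true.
  4. (v4 | ~v8 | v9) — v4 is true.
  5. (v5 | v2 | ~v3) — ~v3 is true.
  6. (v1 | v6 | v4) — v1 is true.
  7. (v10 | v1 | v5) — v1 is true.
  8. (~v9 | ~v10) — ~v9 is true.
  9. (v8 | ~v6) — v8 is true.
  10. (~v5 | ~v4) — ~v5 is true.
  11. (v9 | v10 | v5) — v10 is true.
  12. (~v2 | v7) — v7 is true.
  13. (v5 | v1) — v1 is true.
  14. (~v3 | ~v4) — ~v3 is true.
  15. (~v3 | v4 | v6) — v4 is true.
  16. (v10 | v3) — v10 is true.
  17. (v3 | ~v8 | v2) — v2 is true.
  18. (v7 | ~v6) — ~v6 is true.
  19. (~v6 | ~v2) — ~v6 is true.
  20. (~v8 | ~v9) — ~v9 is true.
  21. (~v7 | ~v6 | v4) — ~v6 is true.
  22. (~v3 | ~v2 | ~v6) — ~v6 is true.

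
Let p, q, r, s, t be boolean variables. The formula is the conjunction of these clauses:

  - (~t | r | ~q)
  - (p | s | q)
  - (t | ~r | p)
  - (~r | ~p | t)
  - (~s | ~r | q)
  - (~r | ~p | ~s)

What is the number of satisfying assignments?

14

Split on r, then p.
  r=T, p=T: remaining (q,s,t) ∈ {(F,F,T); (T,F,T)} — 2.
  r=T, p=F: remaining (q,s,t) ∈ {(T,F,T); (T,T,T)} — 2.
  r=F, p=T: s free; 3 ways for (q,t) × 2^1 = 6.
  r=F, p=F: remaining (q,s,t) ∈ {(F,T,F); (F,T,T); (T,F,F); (T,T,F)} — 4.
Total: 2 + 2 + 6 + 4 = 14.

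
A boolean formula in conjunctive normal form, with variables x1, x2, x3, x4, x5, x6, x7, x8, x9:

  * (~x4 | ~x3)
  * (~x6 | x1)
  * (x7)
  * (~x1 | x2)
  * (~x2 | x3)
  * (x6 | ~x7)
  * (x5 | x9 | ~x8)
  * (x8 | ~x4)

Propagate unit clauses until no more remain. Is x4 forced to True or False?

False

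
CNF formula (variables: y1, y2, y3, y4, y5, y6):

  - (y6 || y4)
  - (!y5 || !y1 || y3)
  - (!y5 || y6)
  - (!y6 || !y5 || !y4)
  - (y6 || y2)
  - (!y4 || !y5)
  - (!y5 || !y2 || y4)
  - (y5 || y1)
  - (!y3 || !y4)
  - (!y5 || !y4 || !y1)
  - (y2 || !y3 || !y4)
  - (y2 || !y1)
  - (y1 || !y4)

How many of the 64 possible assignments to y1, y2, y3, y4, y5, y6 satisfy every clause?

6

The models are:
  y1=0 y2=0 y3=0 y4=0 y5=1 y6=1
  y1=0 y2=0 y3=1 y4=0 y5=1 y6=1
  y1=1 y2=1 y3=0 y4=0 y5=0 y6=1
  y1=1 y2=1 y3=0 y4=1 y5=0 y6=0
  y1=1 y2=1 y3=0 y4=1 y5=0 y6=1
  y1=1 y2=1 y3=1 y4=0 y5=0 y6=1
Count: 6.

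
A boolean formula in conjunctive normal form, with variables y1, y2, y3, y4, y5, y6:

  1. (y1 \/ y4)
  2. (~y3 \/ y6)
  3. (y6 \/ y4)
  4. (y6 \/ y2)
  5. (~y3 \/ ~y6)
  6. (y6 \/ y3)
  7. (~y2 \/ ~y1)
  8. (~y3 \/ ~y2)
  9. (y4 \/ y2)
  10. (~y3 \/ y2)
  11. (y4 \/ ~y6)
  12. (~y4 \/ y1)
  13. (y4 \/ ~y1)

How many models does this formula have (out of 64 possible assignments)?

2

The models are:
  y1=T y2=F y3=F y4=T y5=F y6=T
  y1=T y2=F y3=F y4=T y5=T y6=T
Count: 2.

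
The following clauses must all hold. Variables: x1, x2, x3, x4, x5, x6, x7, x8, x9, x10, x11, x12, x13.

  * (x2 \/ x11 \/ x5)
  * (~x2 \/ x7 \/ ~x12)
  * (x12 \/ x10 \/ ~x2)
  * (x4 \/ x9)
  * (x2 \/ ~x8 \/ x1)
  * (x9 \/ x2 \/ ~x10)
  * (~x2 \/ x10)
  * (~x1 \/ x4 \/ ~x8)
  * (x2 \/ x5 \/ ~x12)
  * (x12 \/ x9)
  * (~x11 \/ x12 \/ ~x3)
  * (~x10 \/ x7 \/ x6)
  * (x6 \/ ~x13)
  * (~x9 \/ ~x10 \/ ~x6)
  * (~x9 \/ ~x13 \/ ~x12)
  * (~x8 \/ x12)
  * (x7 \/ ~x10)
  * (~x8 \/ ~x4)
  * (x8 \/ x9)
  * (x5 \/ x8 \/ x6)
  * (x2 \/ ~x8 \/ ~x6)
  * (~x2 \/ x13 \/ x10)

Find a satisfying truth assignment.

x1=T, x2=F, x3=T, x4=F, x5=T, x6=T, x7=T, x8=F, x9=T, x10=F, x11=F, x12=T, x13=F

Check each clause:
  1. (x11 \/ x2 \/ x5) — x5 is true.
  2. (~x2 \/ x7 \/ ~x12) — ~x2 is true.
  3. (x10 \/ x12 \/ ~x2) — x12 is true.
  4. (x4 \/ x9) — x9 is true.
  5. (x1 \/ x2 \/ ~x8) — ~x8 is true.
  6. (x9 \/ ~x10 \/ x2) — x9 is true.
  7. (~x2 \/ x10) — ~x2 is true.
  8. (~x8 \/ x4 \/ ~x1) — ~x8 is true.
  9. (x5 \/ x2 \/ ~x12) — x5 is true.
  10. (x12 \/ x9) — x9 is true.
  11. (~x11 \/ x12 \/ ~x3) — x12 is true.
  12. (x7 \/ x6 \/ ~x10) — x7 is true.
  13. (x6 \/ ~x13) — ~x13 is true.
  14. (~x6 \/ ~x10 \/ ~x9) — ~x10 is true.
  15. (~x9 \/ ~x12 \/ ~x13) — ~x13 is true.
  16. (~x8 \/ x12) — ~x8 is true.
  17. (x7 \/ ~x10) — ~x10 is true.
  18. (~x8 \/ ~x4) — ~x8 is true.
  19. (x9 \/ x8) — x9 is true.
  20. (x5 \/ x8 \/ x6) — x5 is true.
  21. (~x6 \/ ~x8 \/ x2) — ~x8 is true.
  22. (~x2 \/ x10 \/ x13) — ~x2 is true.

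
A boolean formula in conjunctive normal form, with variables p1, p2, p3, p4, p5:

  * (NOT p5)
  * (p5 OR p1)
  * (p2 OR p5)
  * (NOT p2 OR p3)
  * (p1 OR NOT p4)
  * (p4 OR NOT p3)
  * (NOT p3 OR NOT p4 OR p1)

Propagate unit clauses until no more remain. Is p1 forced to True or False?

(NOT p5) is a unit clause: p5 = False.
(p1 OR p5): since p5 = False, the clause reduces to (p1). p1 = True.

True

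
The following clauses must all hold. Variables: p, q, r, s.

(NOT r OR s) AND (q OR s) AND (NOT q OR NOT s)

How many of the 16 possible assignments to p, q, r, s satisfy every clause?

6

Satisfying assignments:
  p=0 q=0 r=0 s=1
  p=0 q=0 r=1 s=1
  p=0 q=1 r=0 s=0
  p=1 q=0 r=0 s=1
  p=1 q=0 r=1 s=1
  p=1 q=1 r=0 s=0
Count: 6.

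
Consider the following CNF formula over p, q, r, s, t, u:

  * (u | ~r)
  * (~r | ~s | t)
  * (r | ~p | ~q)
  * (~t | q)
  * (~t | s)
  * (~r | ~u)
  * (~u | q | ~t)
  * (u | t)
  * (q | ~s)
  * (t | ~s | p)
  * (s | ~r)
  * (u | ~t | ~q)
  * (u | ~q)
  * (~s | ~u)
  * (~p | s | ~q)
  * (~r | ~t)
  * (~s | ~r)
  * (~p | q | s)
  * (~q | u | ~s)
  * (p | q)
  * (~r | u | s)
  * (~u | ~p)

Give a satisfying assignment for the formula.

Branch on p: take p = False.
  then q is forced to True.
  then u is forced to True.
  then r is forced to False.
  then s is forced to False.
  then t is forced to False.
Every clause has at least one true literal under this assignment.

p=False, q=True, r=False, s=False, t=False, u=True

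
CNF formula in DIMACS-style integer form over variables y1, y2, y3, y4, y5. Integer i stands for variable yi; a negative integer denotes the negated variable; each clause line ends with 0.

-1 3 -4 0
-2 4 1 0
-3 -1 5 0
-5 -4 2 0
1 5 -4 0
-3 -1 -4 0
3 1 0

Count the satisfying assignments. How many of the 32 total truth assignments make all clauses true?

9

Case analysis on y1 and y4:
  y1=1, y4=1: a clause becomes empty — 0.
  y1=1, y4=0: y2 free; 3 ways for (y3,y5) × 2^1 = 6.
  y1=0, y4=1: remaining (y2,y3,y5) ∈ {(1,1,1)} — 1.
  y1=0, y4=0: remaining (y2,y3,y5) ∈ {(0,1,0); (0,1,1)} — 2.
Total: 0 + 6 + 1 + 2 = 9.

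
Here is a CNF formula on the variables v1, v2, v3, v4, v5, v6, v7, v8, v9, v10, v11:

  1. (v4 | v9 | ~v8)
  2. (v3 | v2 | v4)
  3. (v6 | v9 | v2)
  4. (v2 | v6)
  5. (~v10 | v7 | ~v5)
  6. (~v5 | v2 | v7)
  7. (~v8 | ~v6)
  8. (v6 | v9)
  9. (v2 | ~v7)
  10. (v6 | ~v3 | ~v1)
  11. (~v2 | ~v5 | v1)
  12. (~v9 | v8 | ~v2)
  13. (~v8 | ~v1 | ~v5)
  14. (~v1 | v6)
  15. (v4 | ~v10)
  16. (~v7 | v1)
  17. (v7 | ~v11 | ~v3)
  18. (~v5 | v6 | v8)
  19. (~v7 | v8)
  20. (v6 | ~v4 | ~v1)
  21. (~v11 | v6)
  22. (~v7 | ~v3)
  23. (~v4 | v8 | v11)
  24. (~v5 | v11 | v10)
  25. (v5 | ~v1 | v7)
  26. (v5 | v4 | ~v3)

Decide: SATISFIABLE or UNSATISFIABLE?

SATISFIABLE

Set v1 = False and propagate.
  then v7 is forced to False.
For the remaining variables, v2 = True, v3 = False, v4 = False, v5 = False, v6 = True, v8 = False, v9 = False, v10 = False, v11 = True works.
So v1=F  v2=T  v3=F  v4=F  v5=F  v6=T  v7=F  v8=F  v9=F  v10=F  v11=T is a satisfying assignment.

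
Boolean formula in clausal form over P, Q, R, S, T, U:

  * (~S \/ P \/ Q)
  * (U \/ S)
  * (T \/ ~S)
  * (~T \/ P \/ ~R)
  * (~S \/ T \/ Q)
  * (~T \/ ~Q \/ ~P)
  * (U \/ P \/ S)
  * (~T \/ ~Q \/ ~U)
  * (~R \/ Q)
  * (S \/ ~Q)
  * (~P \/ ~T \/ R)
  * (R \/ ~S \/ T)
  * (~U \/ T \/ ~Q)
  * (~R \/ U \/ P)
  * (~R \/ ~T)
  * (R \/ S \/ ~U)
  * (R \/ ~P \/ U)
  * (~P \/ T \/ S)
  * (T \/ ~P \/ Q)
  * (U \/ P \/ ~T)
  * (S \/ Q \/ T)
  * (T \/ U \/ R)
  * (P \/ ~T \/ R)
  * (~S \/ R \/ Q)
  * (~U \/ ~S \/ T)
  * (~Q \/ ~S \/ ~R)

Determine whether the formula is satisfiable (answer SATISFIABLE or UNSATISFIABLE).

UNSATISFIABLE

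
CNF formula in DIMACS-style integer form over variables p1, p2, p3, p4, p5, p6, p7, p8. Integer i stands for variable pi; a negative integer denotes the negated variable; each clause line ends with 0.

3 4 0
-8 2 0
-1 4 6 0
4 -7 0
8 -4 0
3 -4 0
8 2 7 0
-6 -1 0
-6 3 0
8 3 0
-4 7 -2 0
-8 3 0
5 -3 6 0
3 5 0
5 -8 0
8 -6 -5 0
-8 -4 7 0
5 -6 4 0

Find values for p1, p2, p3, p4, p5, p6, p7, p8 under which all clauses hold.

p1 occurs only negated in the remaining clauses — set p1 = False.
Branch on p2: take p2 = True.
Set p3 = True and propagate.
The remaining clauses are satisfied by p4 = True, p5 = True, p6 = True, p7 = True, p8 = True.

p1=False, p2=True, p3=True, p4=True, p5=True, p6=True, p7=True, p8=True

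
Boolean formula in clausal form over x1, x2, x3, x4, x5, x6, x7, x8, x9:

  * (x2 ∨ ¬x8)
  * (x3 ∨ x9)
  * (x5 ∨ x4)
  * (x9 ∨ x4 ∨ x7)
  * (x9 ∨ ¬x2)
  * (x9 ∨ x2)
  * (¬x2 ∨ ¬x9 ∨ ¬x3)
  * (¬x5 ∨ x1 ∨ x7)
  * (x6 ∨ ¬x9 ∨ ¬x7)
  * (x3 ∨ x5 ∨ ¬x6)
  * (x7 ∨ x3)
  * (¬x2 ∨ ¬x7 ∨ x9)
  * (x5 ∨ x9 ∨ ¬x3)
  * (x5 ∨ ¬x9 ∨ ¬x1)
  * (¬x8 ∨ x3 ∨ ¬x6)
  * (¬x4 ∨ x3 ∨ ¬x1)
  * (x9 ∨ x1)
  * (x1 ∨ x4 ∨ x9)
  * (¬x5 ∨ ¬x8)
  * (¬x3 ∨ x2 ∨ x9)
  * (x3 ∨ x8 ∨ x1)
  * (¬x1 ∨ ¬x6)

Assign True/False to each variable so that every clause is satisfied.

x1 = 1, x2 = 0, x3 = 1, x4 = 0, x5 = 1, x6 = 0, x7 = 0, x8 = 0, x9 = 1

Branch on x1: take x1 = True.
  then x6 is forced to False.
Try x2 = False.
  then x8 is forced to False.
  then x9 is forced to True.
  then x7 is forced to False.
  then x3 is forced to True.
  then x5 is forced to True.
x4 is now unconstrained; take x4 = False.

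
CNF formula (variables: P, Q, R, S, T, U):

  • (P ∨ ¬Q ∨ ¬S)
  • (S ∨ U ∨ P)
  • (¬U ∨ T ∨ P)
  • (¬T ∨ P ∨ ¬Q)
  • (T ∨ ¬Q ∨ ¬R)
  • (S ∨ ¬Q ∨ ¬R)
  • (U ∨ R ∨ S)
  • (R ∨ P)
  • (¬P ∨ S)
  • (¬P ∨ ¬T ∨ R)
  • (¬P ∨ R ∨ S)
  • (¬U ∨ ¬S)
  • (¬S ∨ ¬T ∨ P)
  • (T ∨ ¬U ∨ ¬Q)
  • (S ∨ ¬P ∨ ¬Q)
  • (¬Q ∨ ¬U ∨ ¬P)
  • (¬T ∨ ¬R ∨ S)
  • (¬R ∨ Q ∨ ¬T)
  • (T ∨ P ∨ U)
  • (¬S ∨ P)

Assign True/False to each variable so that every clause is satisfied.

P=T, Q=F, R=F, S=T, T=F, U=F

Set P = True and propagate.
  then S is forced to True.
  then U is forced to False.
For the remaining variables, Q = False, R = False, T = False works.
Check each clause:
  1. (¬Q ∨ P ∨ ¬S) — P is true.
  2. (S ∨ U ∨ P) — P is true.
  3. (¬U ∨ T ∨ P) — P is true.
  4. (P ∨ ¬T ∨ ¬Q) — P is true.
  5. (¬R ∨ T ∨ ¬Q) — ¬R is true.
  6. (¬Q ∨ ¬R ∨ S) — S is true.
  7. (R ∨ S ∨ U) — S is true.
  8. (P ∨ R) — P is true.
  9. (¬P ∨ S) — S is true.
  10. (¬T ∨ R ∨ ¬P) — ¬T is true.
  11. (R ∨ ¬P ∨ S) — S is true.
  12. (¬U ∨ ¬S) — ¬U is true.
  13. (¬S ∨ P ∨ ¬T) — P is true.
  14. (T ∨ ¬U ∨ ¬Q) — ¬U is true.
  15. (¬Q ∨ ¬P ∨ S) — S is true.
  16. (¬P ∨ ¬U ∨ ¬Q) — ¬U is true.
  17. (S ∨ ¬T ∨ ¬R) — ¬T is true.
  18. (¬T ∨ ¬R ∨ Q) — ¬T is true.
  19. (P ∨ U ∨ T) — P is true.
  20. (P ∨ ¬S) — P is true.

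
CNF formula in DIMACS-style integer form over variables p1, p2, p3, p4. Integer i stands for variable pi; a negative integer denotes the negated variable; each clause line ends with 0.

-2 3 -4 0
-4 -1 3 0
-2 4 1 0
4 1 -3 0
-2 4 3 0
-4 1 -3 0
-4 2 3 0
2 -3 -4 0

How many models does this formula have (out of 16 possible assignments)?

5

Satisfying assignments:
  p1=F p2=F p3=F p4=F
  p1=T p2=F p3=F p4=F
  p1=T p2=F p3=T p4=F
  p1=T p2=T p3=T p4=F
  p1=T p2=T p3=T p4=T
Count: 5.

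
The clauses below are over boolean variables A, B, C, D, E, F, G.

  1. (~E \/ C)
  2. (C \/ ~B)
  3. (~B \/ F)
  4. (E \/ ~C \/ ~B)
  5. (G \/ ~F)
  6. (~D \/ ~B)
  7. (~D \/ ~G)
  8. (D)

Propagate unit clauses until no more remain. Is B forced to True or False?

False

(D) stands alone — D = True.
(~B \/ ~D): since D = True, the clause reduces to (~B). B = False.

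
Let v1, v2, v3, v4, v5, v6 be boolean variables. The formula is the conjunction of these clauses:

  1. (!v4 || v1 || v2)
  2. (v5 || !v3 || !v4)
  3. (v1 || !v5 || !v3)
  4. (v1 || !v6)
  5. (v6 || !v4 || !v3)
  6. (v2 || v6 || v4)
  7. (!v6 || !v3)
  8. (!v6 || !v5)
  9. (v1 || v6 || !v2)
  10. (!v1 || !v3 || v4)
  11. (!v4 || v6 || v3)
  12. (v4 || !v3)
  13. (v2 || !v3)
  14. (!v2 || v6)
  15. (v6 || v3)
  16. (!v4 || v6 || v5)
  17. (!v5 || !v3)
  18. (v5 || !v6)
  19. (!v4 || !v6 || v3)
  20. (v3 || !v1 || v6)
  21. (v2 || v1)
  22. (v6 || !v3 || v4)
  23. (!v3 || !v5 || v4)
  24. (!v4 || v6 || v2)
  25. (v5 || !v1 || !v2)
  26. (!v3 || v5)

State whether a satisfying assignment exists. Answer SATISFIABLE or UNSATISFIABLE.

v3 = True:
  propagation gives v6=False, v4=False; an empty clause results — contradiction.
v3 = False:
  propagation gives v6=True, v1=True, v5=False; an empty clause results — contradiction.
Every branch closes, so no satisfying assignment exists.

UNSATISFIABLE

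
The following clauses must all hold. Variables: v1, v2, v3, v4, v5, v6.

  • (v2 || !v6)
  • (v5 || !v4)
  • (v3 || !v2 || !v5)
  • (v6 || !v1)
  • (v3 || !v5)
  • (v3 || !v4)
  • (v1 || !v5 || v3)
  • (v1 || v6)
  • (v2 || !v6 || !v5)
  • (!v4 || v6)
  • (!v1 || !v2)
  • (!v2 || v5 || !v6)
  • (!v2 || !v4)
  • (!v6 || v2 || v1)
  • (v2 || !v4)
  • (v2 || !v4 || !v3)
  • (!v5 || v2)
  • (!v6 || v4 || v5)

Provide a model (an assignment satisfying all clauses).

v1=F, v2=T, v3=T, v4=F, v5=T, v6=T

Check each clause:
  1. (v2 || !v6) — v2 is true.
  2. (v5 || !v4) — !v4 is true.
  3. (!v2 || v3 || !v5) — v3 is true.
  4. (v6 || !v1) — !v1 is true.
  5. (!v5 || v3) — v3 is true.
  6. (v3 || !v4) — v3 is true.
  7. (!v5 || v3 || v1) — v3 is true.
  8. (v6 || v1) — v6 is true.
  9. (v2 || !v6 || !v5) — v2 is true.
  10. (v6 || !v4) — !v4 is true.
  11. (!v2 || !v1) — !v1 is true.
  12. (!v6 || !v2 || v5) — v5 is true.
  13. (!v2 || !v4) — !v4 is true.
  14. (!v6 || v2 || v1) — v2 is true.
  15. (!v4 || v2) — v2 is true.
  16. (!v4 || !v3 || v2) — v2 is true.
  17. (!v5 || v2) — v2 is true.
  18. (v5 || v4 || !v6) — v5 is true.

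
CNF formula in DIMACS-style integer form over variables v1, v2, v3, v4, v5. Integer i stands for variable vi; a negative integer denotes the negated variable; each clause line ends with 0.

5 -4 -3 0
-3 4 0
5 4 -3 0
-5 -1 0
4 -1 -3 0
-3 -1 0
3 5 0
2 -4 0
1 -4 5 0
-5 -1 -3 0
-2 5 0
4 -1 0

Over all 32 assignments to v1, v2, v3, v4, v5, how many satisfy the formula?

Satisfying assignments:
  v1=F v2=F v3=F v4=F v5=T
  v1=F v2=T v3=F v4=F v5=T
  v1=F v2=T v3=F v4=T v5=T
  v1=F v2=T v3=T v4=T v5=T
That's 4 in total.

4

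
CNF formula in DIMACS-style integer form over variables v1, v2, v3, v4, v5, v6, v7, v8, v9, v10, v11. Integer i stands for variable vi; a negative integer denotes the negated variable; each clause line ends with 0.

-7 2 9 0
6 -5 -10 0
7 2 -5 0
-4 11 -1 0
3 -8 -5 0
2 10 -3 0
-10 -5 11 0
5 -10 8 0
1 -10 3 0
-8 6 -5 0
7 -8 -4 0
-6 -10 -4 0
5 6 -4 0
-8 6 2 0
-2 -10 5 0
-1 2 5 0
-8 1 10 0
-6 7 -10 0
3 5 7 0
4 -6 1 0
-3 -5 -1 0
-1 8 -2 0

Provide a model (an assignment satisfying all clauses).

v1=False  v2=True  v3=False  v4=False  v5=False  v6=False  v7=True  v8=False  v9=False  v10=False  v11=False

Try v1 = False.
The remaining clauses are satisfied by v2 = True, v3 = False, v4 = False, v5 = False, v6 = False, v7 = True, v8 = False, v9 = False, v10 = False, v11 = False.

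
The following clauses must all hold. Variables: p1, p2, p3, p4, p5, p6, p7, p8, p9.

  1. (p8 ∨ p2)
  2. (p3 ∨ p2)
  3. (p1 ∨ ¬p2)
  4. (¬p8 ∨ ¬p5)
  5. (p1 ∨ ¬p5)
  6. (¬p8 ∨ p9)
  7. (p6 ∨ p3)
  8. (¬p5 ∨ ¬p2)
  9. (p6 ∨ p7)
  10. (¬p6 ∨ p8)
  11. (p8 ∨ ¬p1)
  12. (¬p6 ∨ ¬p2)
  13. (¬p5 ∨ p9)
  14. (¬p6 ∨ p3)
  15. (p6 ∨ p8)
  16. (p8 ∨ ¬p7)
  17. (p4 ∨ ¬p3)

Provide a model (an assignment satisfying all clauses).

Pure literal: p4 appears only positively; assign p4 = True.
Pure literal: p5 appears only negated; assign p5 = False.
Branch on p1: take p1 = False.
  then p2 is forced to False.
  then p8 is forced to True.
  then p3 is forced to True.
  then p9 is forced to True.
For the remaining variables, p6 = True, p7 = False works.

p1=0  p2=0  p3=1  p4=1  p5=0  p6=1  p7=0  p8=1  p9=1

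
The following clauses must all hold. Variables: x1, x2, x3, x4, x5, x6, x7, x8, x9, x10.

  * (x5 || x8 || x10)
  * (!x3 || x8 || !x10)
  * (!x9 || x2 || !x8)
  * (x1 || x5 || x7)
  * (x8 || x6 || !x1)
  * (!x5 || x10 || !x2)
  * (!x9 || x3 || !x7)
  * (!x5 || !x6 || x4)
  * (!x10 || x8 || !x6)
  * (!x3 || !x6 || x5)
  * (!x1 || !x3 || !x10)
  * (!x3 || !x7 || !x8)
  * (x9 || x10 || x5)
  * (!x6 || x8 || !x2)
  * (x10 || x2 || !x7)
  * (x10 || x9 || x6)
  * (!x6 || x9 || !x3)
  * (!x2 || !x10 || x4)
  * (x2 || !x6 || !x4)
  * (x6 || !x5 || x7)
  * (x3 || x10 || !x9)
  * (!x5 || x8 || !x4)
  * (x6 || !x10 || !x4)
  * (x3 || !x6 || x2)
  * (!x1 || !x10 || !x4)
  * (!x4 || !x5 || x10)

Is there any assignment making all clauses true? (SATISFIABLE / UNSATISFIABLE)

SATISFIABLE

Branch on x1: take x1 = False.
The remaining clauses are satisfied by x2 = True, x3 = True, x4 = True, x5 = True, x6 = True, x7 = False, x8 = True, x9 = True, x10 = True.
So x1=0, x2=1, x3=1, x4=1, x5=1, x6=1, x7=0, x8=1, x9=1, x10=1 is a satisfying assignment.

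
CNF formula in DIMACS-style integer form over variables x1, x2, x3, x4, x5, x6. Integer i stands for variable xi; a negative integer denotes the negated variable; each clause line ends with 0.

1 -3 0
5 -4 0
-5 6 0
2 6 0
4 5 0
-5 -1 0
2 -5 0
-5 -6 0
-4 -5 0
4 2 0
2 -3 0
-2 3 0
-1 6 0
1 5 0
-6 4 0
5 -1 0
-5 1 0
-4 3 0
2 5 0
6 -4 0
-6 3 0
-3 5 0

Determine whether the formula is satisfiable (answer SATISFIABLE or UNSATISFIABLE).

x5 = True:
  propagation gives x6=True; an empty clause results — contradiction.
x5 = False:
  propagation gives x4=False; an empty clause results — contradiction.
Every branch closes, so no satisfying assignment exists.

UNSATISFIABLE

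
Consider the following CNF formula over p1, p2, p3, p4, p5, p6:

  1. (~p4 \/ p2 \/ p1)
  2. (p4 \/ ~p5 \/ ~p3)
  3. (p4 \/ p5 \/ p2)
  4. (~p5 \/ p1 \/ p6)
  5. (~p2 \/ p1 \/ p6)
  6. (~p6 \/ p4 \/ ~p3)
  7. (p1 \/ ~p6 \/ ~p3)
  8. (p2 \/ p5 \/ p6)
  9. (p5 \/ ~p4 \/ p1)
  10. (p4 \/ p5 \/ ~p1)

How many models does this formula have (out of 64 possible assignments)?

22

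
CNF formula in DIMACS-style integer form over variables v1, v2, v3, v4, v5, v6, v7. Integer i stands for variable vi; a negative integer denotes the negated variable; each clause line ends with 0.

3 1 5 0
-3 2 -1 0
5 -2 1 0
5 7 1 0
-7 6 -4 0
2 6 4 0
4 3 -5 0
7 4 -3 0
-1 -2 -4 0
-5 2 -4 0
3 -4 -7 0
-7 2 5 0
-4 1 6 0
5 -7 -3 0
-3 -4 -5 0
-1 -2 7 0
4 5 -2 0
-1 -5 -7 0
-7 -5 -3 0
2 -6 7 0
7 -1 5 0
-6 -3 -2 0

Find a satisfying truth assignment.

v1=False, v2=True, v3=False, v4=True, v5=True, v6=True, v7=False

Try v1 = False.
The remaining clauses are satisfied by v2 = True, v3 = False, v4 = True, v5 = True, v6 = True, v7 = False.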